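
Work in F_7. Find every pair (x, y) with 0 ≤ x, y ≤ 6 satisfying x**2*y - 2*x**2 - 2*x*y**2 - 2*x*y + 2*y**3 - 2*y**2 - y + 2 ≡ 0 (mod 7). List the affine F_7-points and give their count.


Affine F_7-points: {(0, 3), (1, 0), (1, 4), (1, 5), (3, 2), (3, 3), (3, 6), (4, 6), (5, 4), (5, 5), (6, 0)}; count = 11.

For each of the 49 pairs (x, y) ∈ F_7², evaluate f(x, y) mod 7. Record the zeros.
  x = 0: [0↦2, 1↦1, 2↦1, 3↦0, 4↦3, 5↦1, 6↦6]  zeros at y ∈ {3}
  x = 1: [0↦0, 1↦3, 2↦3, 3↦5, 4↦0, 5↦0, 6↦3]  zeros at y ∈ {0, 4, 5}
  x = 2: [0↦1, 1↦3, 2↦5, 3↦5, 4↦1, 5↦5, 6↦1]  zeros at y ∈ ∅
  x = 3: [0↦5, 1↦1, 2↦0, 3↦0, 4↦6, 5↦2, 6↦0]  zeros at y ∈ {2, 3, 6}
  x = 4: [0↦5, 1↦4, 2↦2, 3↦4, 4↦1, 5↦5, 6↦0]  zeros at y ∈ {6}
  x = 5: [0↦1, 1↦5, 2↦4, 3↦3, 4↦0, 5↦0, 6↦1]  zeros at y ∈ {4, 5}
  x = 6: [0↦0, 1↦4, 2↦6, 3↦4, 4↦3, 5↦1, 6↦3]  zeros at y ∈ {0}
Collecting zeros: affine points = {(0, 3), (1, 0), (1, 4), (1, 5), (3, 2), (3, 3), (3, 6), (4, 6), (5, 4), (5, 5), (6, 0)}.
Total count |C(F_7)_aff| = 11.


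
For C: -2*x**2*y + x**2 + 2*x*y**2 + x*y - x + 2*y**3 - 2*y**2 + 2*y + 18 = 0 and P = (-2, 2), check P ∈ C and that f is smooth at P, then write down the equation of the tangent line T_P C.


Tangent line at P: 21*x - 8*y + 58 = 0.

Step 1: f(-2, 2) = 0, so P lies on C.
Step 2: partial derivatives
  f_x(x, y) = -4*x*y + 2*x + 2*y**2 + y - 1, f_y(x, y) = -2*x**2 + 4*x*y + x + 6*y**2 - 4*y + 2.
  f_x(P) = 21, f_y(P) = -8 (gradient nonzero, so P is smooth).
Step 3: tangent line at P: 21·(x − -2) + -8·(y − 2) = 0.
Expanding: 21*x - 8*y + 58 = 0.


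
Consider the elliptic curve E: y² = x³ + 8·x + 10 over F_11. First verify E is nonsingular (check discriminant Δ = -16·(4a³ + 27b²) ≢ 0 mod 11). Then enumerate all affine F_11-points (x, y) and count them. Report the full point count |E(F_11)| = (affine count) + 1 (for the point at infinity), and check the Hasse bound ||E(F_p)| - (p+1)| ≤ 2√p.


Affine points = {(2, 1), (2, 10), (8, 5), (8, 6), (10, 1), (10, 10)}; affine count = 6; |E(F_11)| = 7.

Discriminant check: Δ ∝ 4a³ + 27b² = 4·8³ + 27·10² = 4·512 + 27·100 ≡ 7 (mod 11). Nonzero ⇒ E is nonsingular.
For each x ∈ F_11, compute rhs = x³ + 8·x + 10 mod 11, then count y ∈ F_11 with y² ≡ rhs.
  x = 0: rhs = 10, matching y values: none (0 points).
  x = 1: rhs = 8, matching y values: none (0 points).
  x = 2: rhs = 1, matching y values: 1, 10 (2 points).
  x = 3: rhs = 6, matching y values: none (0 points).
  x = 4: rhs = 7, matching y values: none (0 points).
  x = 5: rhs = 10, matching y values: none (0 points).
  x = 6: rhs = 10, matching y values: none (0 points).
  x = 7: rhs = 2, matching y values: none (0 points).
  x = 8: rhs = 3, matching y values: 5, 6 (2 points).
  x = 9: rhs = 8, matching y values: none (0 points).
  x = 10: rhs = 1, matching y values: 1, 10 (2 points).
Total affine count: 6.
Full point count |E(F_11)| = 6 + 1 = 7.
Hasse bound: |7 − (11+1)| = |-5| = 5 ≤ 2√11 ≈ 6.6332 ✓.


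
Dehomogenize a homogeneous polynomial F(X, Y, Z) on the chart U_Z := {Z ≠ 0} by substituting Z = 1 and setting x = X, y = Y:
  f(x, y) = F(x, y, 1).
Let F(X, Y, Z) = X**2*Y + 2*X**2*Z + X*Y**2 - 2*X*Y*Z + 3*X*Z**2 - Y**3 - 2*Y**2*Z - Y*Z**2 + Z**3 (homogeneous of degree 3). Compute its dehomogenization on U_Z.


f(x, y) = x**2*y + 2*x**2 + x*y**2 - 2*x*y + 3*x - y**3 - 2*y**2 - y + 1

On U_Z we set Z = 1. Each monomial c·X^i·Y^j·Z^k in F becomes c·x^i·y^j·1^k = c·x^i·y^j.
Substituting Z = 1: F(X, Y, 1) = x**2*y + 2*x**2 + x*y**2 - 2*x*y + 3*x - y**3 - 2*y**2 - y + 1.
Note: deg(f) ≤ deg(F) = 3; strict inequality happens when F is divisible by Z (lost terms).


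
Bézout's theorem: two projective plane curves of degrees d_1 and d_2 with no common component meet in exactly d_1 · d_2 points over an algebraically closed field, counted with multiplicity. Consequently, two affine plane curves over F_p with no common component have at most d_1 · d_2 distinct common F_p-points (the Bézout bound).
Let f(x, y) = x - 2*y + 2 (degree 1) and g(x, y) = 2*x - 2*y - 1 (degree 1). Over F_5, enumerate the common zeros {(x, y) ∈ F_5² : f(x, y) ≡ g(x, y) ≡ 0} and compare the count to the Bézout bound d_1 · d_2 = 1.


Common zeros: {(3, 0)}; count = 1; Bézout bound = 1.

deg(f) = 1, deg(g) = 1, so Bézout bound = 1.
Scan x ∈ F_5. For each x, list the y ∈ F_5 with f(x, y) ≡ 0 and those with g(x, y) ≡ 0 (mod 5); the common zeros in that column are the intersection.
  x = 0: f ≡ 0 at y ∈ {1}; g ≡ 0 at y ∈ {2}; common: ∅.
  x = 1: f ≡ 0 at y ∈ {4}; g ≡ 0 at y ∈ {3}; common: ∅.
  x = 2: f ≡ 0 at y ∈ {2}; g ≡ 0 at y ∈ {4}; common: ∅.
  x = 3: f ≡ 0 at y ∈ {0}; g ≡ 0 at y ∈ {0}; common: {0}.
  x = 4: f ≡ 0 at y ∈ {3}; g ≡ 0 at y ∈ {1}; common: ∅.
Collecting: common zeros = {(3, 0)}, so the count is 1.
Comparison with the Bézout bound: 1 ≤ 1 = deg(f)·deg(g), as expected for curves with no common component (the bound is attained).


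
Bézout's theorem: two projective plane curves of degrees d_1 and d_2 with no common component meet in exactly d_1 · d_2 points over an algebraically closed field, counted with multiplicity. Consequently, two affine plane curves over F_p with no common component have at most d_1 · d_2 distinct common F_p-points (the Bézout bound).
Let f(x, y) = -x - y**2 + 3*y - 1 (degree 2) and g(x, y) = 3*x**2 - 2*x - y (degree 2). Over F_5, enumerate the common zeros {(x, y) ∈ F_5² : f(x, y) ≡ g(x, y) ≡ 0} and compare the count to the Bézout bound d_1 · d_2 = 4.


Common zeros: {(1, 1), (4, 0)}; count = 2; Bézout bound = 4.

deg(f) = 2, deg(g) = 2, so Bézout bound = 4.
Scan x ∈ F_5. For each x, list the y ∈ F_5 with f(x, y) ≡ 0 and those with g(x, y) ≡ 0 (mod 5); the common zeros in that column are the intersection.
  x = 0: f ≡ 0 at y ∈ {4}; g ≡ 0 at y ∈ {0}; common: ∅.
  x = 1: f ≡ 0 at y ∈ {1, 2}; g ≡ 0 at y ∈ {1}; common: {1}.
  x = 2: f ≡ 0 at y ∈ ∅; g ≡ 0 at y ∈ {3}; common: ∅.
  x = 3: f ≡ 0 at y ∈ ∅; g ≡ 0 at y ∈ {1}; common: ∅.
  x = 4: f ≡ 0 at y ∈ {0, 3}; g ≡ 0 at y ∈ {0}; common: {0}.
Collecting: common zeros = {(1, 1), (4, 0)}, so the count is 2.
Comparison with the Bézout bound: 2 ≤ 4 = deg(f)·deg(g), as expected for curves with no common component (the affine F_5-count falls short of the bound because intersections may lie at infinity, over extension fields, or carry multiplicity).


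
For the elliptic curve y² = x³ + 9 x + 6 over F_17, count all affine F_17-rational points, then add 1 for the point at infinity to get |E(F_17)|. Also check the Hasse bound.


Affine points = {(1, 4), (1, 13), (2, 7), (2, 10), (3, 3), (3, 14), (4, 2), (4, 15), (6, 2), (6, 15), (7, 2), (7, 15), (9, 0), (10, 5), (10, 12), (11, 5), (11, 12), (13, 5), (13, 12), (16, 8), (16, 9)}; affine count = 21; |E(F_17)| = 22.

Discriminant check: Δ ∝ 4a³ + 27b² = 4·9³ + 27·6² = 4·729 + 27·36 ≡ 12 (mod 17). Nonzero ⇒ E is nonsingular.
For each x ∈ F_17, compute rhs = x³ + 9·x + 6 mod 17, then count y ∈ F_17 with y² ≡ rhs.
  x = 0: rhs = 6, matching y values: none (0 points).
  x = 1: rhs = 16, matching y values: 4, 13 (2 points).
  x = 2: rhs = 15, matching y values: 7, 10 (2 points).
  x = 3: rhs = 9, matching y values: 3, 14 (2 points).
  x = 4: rhs = 4, matching y values: 2, 15 (2 points).
  x = 5: rhs = 6, matching y values: none (0 points).
  x = 6: rhs = 4, matching y values: 2, 15 (2 points).
  x = 7: rhs = 4, matching y values: 2, 15 (2 points).
  x = 8: rhs = 12, matching y values: none (0 points).
  x = 9: rhs = 0, matching y values: 0 (1 points).
  x = 10: rhs = 8, matching y values: 5, 12 (2 points).
  x = 11: rhs = 8, matching y values: 5, 12 (2 points).
  x = 12: rhs = 6, matching y values: none (0 points).
  x = 13: rhs = 8, matching y values: 5, 12 (2 points).
  x = 14: rhs = 3, matching y values: none (0 points).
  x = 15: rhs = 14, matching y values: none (0 points).
  x = 16: rhs = 13, matching y values: 8, 9 (2 points).
Total affine count: 21.
Full point count |E(F_17)| = 21 + 1 = 22.
Hasse bound: |22 − (17+1)| = |4| = 4 ≤ 2√17 ≈ 8.2462 ✓.


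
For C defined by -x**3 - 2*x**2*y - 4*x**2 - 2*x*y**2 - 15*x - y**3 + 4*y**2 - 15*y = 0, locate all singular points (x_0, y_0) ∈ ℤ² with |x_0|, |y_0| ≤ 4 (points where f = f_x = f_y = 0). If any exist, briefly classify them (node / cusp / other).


Singular points: {(-3, 3)}; classification: node.

Compute partial derivatives:
  f_x = -3*x**2 - 4*x*y - 8*x - 2*y**2 - 15.
  f_y = -2*x**2 - 4*x*y - 3*y**2 + 8*y - 15.
Scan x_0 ∈ {−4, ..., 4}. For each x_0, f_y(x_0, y) is a polynomial in y; find its integer roots y ∈ {−4, ..., 4}, then test f_x and f at those candidates.
  x = -4: f_y(-4, y) = -3*y**2 + 24*y - 47; no integer root y with |y| ≤ 4.
  x = -3: f_y(-3, y) = -3*y**2 + 20*y - 33; vanishes at y ∈ {3}. (-3, 3): f_x = 0, f = 0 — SINGULAR.
  x = -2: f_y(-2, y) = -3*y**2 + 16*y - 23; no integer root y with |y| ≤ 4.
  x = -1: f_y(-1, y) = -3*y**2 + 12*y - 17; no integer root y with |y| ≤ 4.
  x = 0: f_y(0, y) = -3*y**2 + 8*y - 15; no integer root y with |y| ≤ 4.
  x = 1: f_y(1, y) = -3*y**2 + 4*y - 17; no integer root y with |y| ≤ 4.
  x = 2: f_y(2, y) = -3*y**2 - 23; no integer root y with |y| ≤ 4.
  x = 3: f_y(3, y) = -3*y**2 - 4*y - 33; no integer root y with |y| ≤ 4.
  x = 4: f_y(4, y) = -3*y**2 - 8*y - 47; no integer root y with |y| ≤ 4.
Only singular point on the grid: (-3, 3).
Classify: substitute x = -3 + u, y = 3 + v and expand: f = -u**3 - 2*u**2*v - u**2 - 2*u*v**2 - v**3 + v**2.
No constant or linear terms (consistent with a singular point). Quadratic part: -u**2 + v**2. Cubic part: -u**3 - 2*u**2*v - 2*u*v**2 - v**3.
The quadratic part v**2 - u**2 = (v − u)(v + u) splits into two distinct linear factors, so there are two distinct tangent lines y − 3 = ±(x − -3) — this is a node (ordinary double point).
Classification: node.


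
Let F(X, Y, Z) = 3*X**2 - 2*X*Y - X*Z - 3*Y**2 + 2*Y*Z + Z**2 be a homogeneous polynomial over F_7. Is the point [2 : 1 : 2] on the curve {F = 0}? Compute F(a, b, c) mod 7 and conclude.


F(2,1,2) ≡ 2 (mod 7); P is NOT on the curve.

Evaluate F(2, 1, 2) term-by-term (mod 7).
  3*X**2 ↦ 3·4·1·1 = 12
  -2*X*Y ↦ -2·2·1·1 = -4
  -X*Z ↦ -1·2·1·2 = -4
  -3*Y**2 ↦ -3·1·1·1 = -3
  2*Y*Z ↦ 2·1·1·2 = 4
  Z**2 ↦ 1·1·1·4 = 4
Sum: F(2, 1, 2) = (12) + (-4) + (-4) + (-3) + (4) + (4) = 9.
Reducing mod 7: 9 ≡ 2 (mod 7).
Since F(a, b, c) ≡ 2 ≠ 0 (mod 7), P does NOT lie on the curve.


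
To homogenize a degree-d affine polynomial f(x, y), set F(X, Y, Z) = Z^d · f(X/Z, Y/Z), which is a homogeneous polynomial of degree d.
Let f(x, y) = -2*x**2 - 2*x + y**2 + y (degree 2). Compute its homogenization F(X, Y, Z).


F(X, Y, Z) = -2*X**2 - 2*X*Z + Y**2 + Y*Z

deg(f) = 2.
Substitute x = X/Z, y = Y/Z into f, then multiply by Z^2.
  monomial -2·x^2·y^0 ↦ -2·X^2·Y^0·Z^0.
  monomial -2·x^1·y^0 ↦ -2·X^1·Y^0·Z^1.
  monomial 1·x^0·y^2 ↦ 1·X^0·Y^2·Z^0.
  monomial 1·x^0·y^1 ↦ 1·X^0·Y^1·Z^1.
Collecting: F(X, Y, Z) = -2*X**2 - 2*X*Z + Y**2 + Y*Z.


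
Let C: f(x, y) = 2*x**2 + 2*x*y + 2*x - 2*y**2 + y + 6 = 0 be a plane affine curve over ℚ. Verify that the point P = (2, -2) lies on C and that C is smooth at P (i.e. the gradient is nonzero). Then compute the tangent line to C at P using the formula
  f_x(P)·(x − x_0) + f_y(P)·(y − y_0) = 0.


Tangent line at P: 6*x + 13*y + 14 = 0.

Step 1: f(2, -2) = 0, so P lies on C.
Step 2: partial derivatives
  f_x(x, y) = 4*x + 2*y + 2, f_y(x, y) = 2*x - 4*y + 1.
  f_x(P) = 6, f_y(P) = 13 (gradient nonzero, so P is smooth).
Step 3: tangent line at P: 6·(x − 2) + 13·(y − -2) = 0.
Expanding: 6*x + 13*y + 14 = 0.


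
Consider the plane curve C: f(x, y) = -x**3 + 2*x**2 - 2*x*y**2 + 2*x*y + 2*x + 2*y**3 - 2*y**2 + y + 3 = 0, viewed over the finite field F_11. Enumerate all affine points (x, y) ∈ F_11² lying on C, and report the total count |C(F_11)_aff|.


Affine F_11-points: {(1, 3), (1, 7), (2, 3), (2, 5), (2, 6), (3, 0), (6, 2), (9, 2), (10, 3)}; count = 9.

For each of the 121 pairs (x, y) ∈ F_11², evaluate f(x, y) mod 11. Record the zeros.
  x = 0: [0↦3, 1↦4, 2↦2, 3↦9, 4↦4, 5↦10, 6↦6, 7↦4, 8↦5, 9↦10, 10↦9]  zeros at y ∈ ∅
  x = 1: [0↦6, 1↦7, 2↦1, 3↦0, 4↦5, 5↦6, 6↦4, 7↦0, 8↦6, 9↦1, 10↦8]  zeros at y ∈ {3, 7}
  x = 2: [0↦7, 1↦8, 2↦9, 3↦0, 4↦4, 5↦0, 6↦0, 7↦5, 8↦5, 9↦1, 10↦5]  zeros at y ∈ {3, 5, 6}
  x = 3: [0↦0, 1↦1, 2↦9, 3↦3, 4↦6, 5↦8, 6↦10, 7↦2, 8↦7, 9↦4, 10↦5]  zeros at y ∈ {0}
  x = 4: [0↦1, 1↦2, 2↦6, 3↦3, 4↦5, 5↦2, 6↦6, 7↦7, 8↦6, 9↦4, 10↦2]  zeros at y ∈ ∅
  x = 5: [0↦4, 1↦5, 2↦5, 3↦5, 4↦6, 5↦9, 6↦4, 7↦3, 8↦7, 9↦6, 10↦1]  zeros at y ∈ ∅
  x = 6: [0↦3, 1↦4, 2↦0, 3↦3, 4↦3, 5↦1, 6↦9, 7↦6, 8↦4, 9↦4, 10↦7]  zeros at y ∈ {2}
  x = 7: [0↦3, 1↦4, 2↦7, 3↦2, 4↦1, 5↦5, 6↦4, 7↦10, 8↦2, 9↦3, 10↦3]  zeros at y ∈ ∅
  x = 8: [0↦9, 1↦10, 2↦9, 3↦7, 4↦5, 5↦4, 6↦5, 7↦9, 8↦6, 9↦8, 10↦5]  zeros at y ∈ ∅
  x = 9: [0↦4, 1↦5, 2↦0, 3↦1, 4↦9, 5↦3, 6↦6, 7↦8, 8↦10, 9↦2, 10↦7]  zeros at y ∈ {2}
  x = 10: [0↦4, 1↦5, 2↦7, 3↦0, 4↦7, 5↦7, 6↦1, 7↦1, 8↦8, 9↦1, 10↦3]  zeros at y ∈ {3}
Collecting zeros: affine points = {(1, 3), (1, 7), (2, 3), (2, 5), (2, 6), (3, 0), (6, 2), (9, 2), (10, 3)}.
Total count |C(F_11)_aff| = 9.


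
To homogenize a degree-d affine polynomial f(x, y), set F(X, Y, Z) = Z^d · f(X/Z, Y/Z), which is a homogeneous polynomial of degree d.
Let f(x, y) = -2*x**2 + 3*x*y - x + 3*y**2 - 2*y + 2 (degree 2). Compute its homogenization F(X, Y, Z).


F(X, Y, Z) = -2*X**2 + 3*X*Y - X*Z + 3*Y**2 - 2*Y*Z + 2*Z**2

deg(f) = 2.
Substitute x = X/Z, y = Y/Z into f, then multiply by Z^2.
  monomial -2·x^2·y^0 ↦ -2·X^2·Y^0·Z^0.
  monomial 3·x^1·y^1 ↦ 3·X^1·Y^1·Z^0.
  monomial -1·x^1·y^0 ↦ -1·X^1·Y^0·Z^1.
  monomial 3·x^0·y^2 ↦ 3·X^0·Y^2·Z^0.
  monomial -2·x^0·y^1 ↦ -2·X^0·Y^1·Z^1.
  monomial 2·x^0·y^0 ↦ 2·X^0·Y^0·Z^2.
Collecting: F(X, Y, Z) = -2*X**2 + 3*X*Y - X*Z + 3*Y**2 - 2*Y*Z + 2*Z**2.


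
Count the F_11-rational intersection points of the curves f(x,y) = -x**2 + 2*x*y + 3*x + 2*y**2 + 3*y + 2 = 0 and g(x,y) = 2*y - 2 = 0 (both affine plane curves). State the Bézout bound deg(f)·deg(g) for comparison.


Common zeros: {(1, 1), (4, 1)}; count = 2; Bézout bound = 2.

deg(f) = 2, deg(g) = 1, so Bézout bound = 2.
Scan x ∈ F_11. For each x, list the y ∈ F_11 with f(x, y) ≡ 0 and those with g(x, y) ≡ 0 (mod 11); the common zeros in that column are the intersection.
  x = 0: f ≡ 0 at y ∈ {7, 8}; g ≡ 0 at y ∈ {1}; common: ∅.
  x = 1: f ≡ 0 at y ∈ {1, 2}; g ≡ 0 at y ∈ {1}; common: {1}.
  x = 2: f ≡ 0 at y ∈ ∅; g ≡ 0 at y ∈ {1}; common: ∅.
  x = 3: f ≡ 0 at y ∈ ∅; g ≡ 0 at y ∈ {1}; common: ∅.
  x = 4: f ≡ 0 at y ∈ {1, 10}; g ≡ 0 at y ∈ {1}; common: {1}.
  x = 5: f ≡ 0 at y ∈ ∅; g ≡ 0 at y ∈ {1}; common: ∅.
  x = 6: f ≡ 0 at y ∈ {2, 7}; g ≡ 0 at y ∈ {1}; common: ∅.
  x = 7: f ≡ 0 at y ∈ ∅; g ≡ 0 at y ∈ {1}; common: ∅.
  x = 8: f ≡ 0 at y ∈ {8, 10}; g ≡ 0 at y ∈ {1}; common: ∅.
  x = 9: f ≡ 0 at y ∈ ∅; g ≡ 0 at y ∈ {1}; common: ∅.
  x = 10: f ≡ 0 at y ∈ ∅; g ≡ 0 at y ∈ {1}; common: ∅.
Collecting: common zeros = {(1, 1), (4, 1)}, so the count is 2.
Comparison with the Bézout bound: 2 ≤ 2 = deg(f)·deg(g), as expected for curves with no common component (the bound is attained).


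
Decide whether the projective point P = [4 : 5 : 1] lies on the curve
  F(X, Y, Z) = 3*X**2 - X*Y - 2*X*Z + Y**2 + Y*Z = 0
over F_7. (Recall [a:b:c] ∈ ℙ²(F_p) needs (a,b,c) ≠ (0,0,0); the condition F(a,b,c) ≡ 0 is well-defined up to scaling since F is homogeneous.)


F(4,5,1) ≡ 1 (mod 7); P is NOT on the curve.

Evaluate F(4, 5, 1) term-by-term (mod 7).
  3*X**2 ↦ 3·16·1·1 = 48
  -X*Y ↦ -1·4·5·1 = -20
  -2*X*Z ↦ -2·4·1·1 = -8
  Y**2 ↦ 1·1·25·1 = 25
  Y*Z ↦ 1·1·5·1 = 5
Sum: F(4, 5, 1) = (48) + (-20) + (-8) + (25) + (5) = 50.
Reducing mod 7: 50 ≡ 1 (mod 7).
Since F(a, b, c) ≡ 1 ≠ 0 (mod 7), P does NOT lie on the curve.


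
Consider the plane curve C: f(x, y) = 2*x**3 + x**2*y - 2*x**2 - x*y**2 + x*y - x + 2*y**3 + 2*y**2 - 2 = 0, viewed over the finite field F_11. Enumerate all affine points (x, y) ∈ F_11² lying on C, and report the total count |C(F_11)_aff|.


Affine F_11-points: {(0, 2), (1, 3), (3, 1), (4, 1), (4, 10), (5, 8), (6, 0), (8, 7), (9, 4), (10, 1)}; count = 10.

For each of the 121 pairs (x, y) ∈ F_11², evaluate f(x, y) mod 11. Record the zeros.
  x = 0: [0↦9, 1↦2, 2↦0, 3↦4, 4↦4, 5↦1, 6↦7, 7↦1, 8↦6, 9↦1, 10↦9]  zeros at y ∈ {2}
  x = 1: [0↦8, 1↦2, 2↦10, 3↦0, 4↦6, 5↦7, 6↦4, 7↦9, 8↦1, 9↦3, 10↦5]  zeros at y ∈ {3}
  x = 2: [0↦4, 1↦1, 2↦10, 3↦10, 4↦2, 5↦9, 6↦10, 7↦6, 8↦9, 9↦9, 10↦7]  zeros at y ∈ ∅
  x = 3: [0↦9, 1↦0, 2↦1, 3↦2, 4↦4, 5↦8, 6↦4, 7↦4, 8↦9, 9↦9, 10↦5]  zeros at y ∈ {1}
  x = 4: [0↦2, 1↦0, 2↦6, 3↦10, 4↦2, 5↦5, 6↦9, 7↦4, 8↦2, 9↦4, 10↦0]  zeros at y ∈ {1, 10}
  x = 5: [0↦6, 1↦2, 2↦4, 3↦2, 4↦8, 5↦1, 6↦4, 7↦7, 8↦0, 9↦6, 10↦4]  zeros at y ∈ {8}
  x = 6: [0↦0, 1↦7, 2↦7, 3↦1, 4↦1, 5↦8, 6↦1, 7↦3, 8↦4, 9↦5, 10↦7]  zeros at y ∈ {0}
  x = 7: [0↦7, 1↦5, 2↦5, 3↦8, 4↦4, 5↦5, 6↦1, 7↦4, 8↦4, 9↦2, 10↦10]  zeros at y ∈ ∅
  x = 8: [0↦6, 1↦8, 2↦10, 3↦2, 4↦7, 5↦4, 6↦5, 7↦0, 8↦1, 9↦9, 10↦3]  zeros at y ∈ {7}
  x = 9: [0↦9, 1↦6, 2↦1, 3↦6, 4↦0, 5↦6, 6↦3, 7↦3, 8↦7, 9↦5, 10↦9]  zeros at y ∈ {4}
  x = 10: [0↦6, 1↦0, 2↦1, 3↦10, 4↦6, 5↦1, 6↦7, 7↦3, 8↦1, 9↦2, 10↦7]  zeros at y ∈ {1}
Collecting zeros: affine points = {(0, 2), (1, 3), (3, 1), (4, 1), (4, 10), (5, 8), (6, 0), (8, 7), (9, 4), (10, 1)}.
Total count |C(F_11)_aff| = 10.


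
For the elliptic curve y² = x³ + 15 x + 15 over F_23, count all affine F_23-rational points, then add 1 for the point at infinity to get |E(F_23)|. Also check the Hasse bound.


Affine points = {(1, 10), (1, 13), (3, 8), (3, 15), (4, 1), (4, 22), (5, 10), (5, 13), (7, 7), (7, 16), (8, 7), (8, 16), (11, 4), (11, 19), (14, 5), (14, 18), (15, 2), (15, 21), (16, 2), (16, 21), (17, 10), (17, 13), (19, 11), (19, 12), (20, 9), (20, 14), (21, 0)}; affine count = 27; |E(F_23)| = 28.

Discriminant check: Δ ∝ 4a³ + 27b² = 4·15³ + 27·15² = 4·3375 + 27·225 ≡ 2 (mod 23). Nonzero ⇒ E is nonsingular.
For each x ∈ F_23, compute rhs = x³ + 15·x + 15 mod 23, then count y ∈ F_23 with y² ≡ rhs.
  x = 0: rhs = 15, matching y values: none (0 points).
  x = 1: rhs = 8, matching y values: 10, 13 (2 points).
  x = 2: rhs = 7, matching y values: none (0 points).
  x = 3: rhs = 18, matching y values: 8, 15 (2 points).
  x = 4: rhs = 1, matching y values: 1, 22 (2 points).
  x = 5: rhs = 8, matching y values: 10, 13 (2 points).
  x = 6: rhs = 22, matching y values: none (0 points).
  x = 7: rhs = 3, matching y values: 7, 16 (2 points).
  x = 8: rhs = 3, matching y values: 7, 16 (2 points).
  x = 9: rhs = 5, matching y values: none (0 points).
  x = 10: rhs = 15, matching y values: none (0 points).
  x = 11: rhs = 16, matching y values: 4, 19 (2 points).
  x = 12: rhs = 14, matching y values: none (0 points).
  x = 13: rhs = 15, matching y values: none (0 points).
  x = 14: rhs = 2, matching y values: 5, 18 (2 points).
  x = 15: rhs = 4, matching y values: 2, 21 (2 points).
  x = 16: rhs = 4, matching y values: 2, 21 (2 points).
  x = 17: rhs = 8, matching y values: 10, 13 (2 points).
  x = 18: rhs = 22, matching y values: none (0 points).
  x = 19: rhs = 6, matching y values: 11, 12 (2 points).
  x = 20: rhs = 12, matching y values: 9, 14 (2 points).
  x = 21: rhs = 0, matching y values: 0 (1 points).
  x = 22: rhs = 22, matching y values: none (0 points).
Total affine count: 27.
Full point count |E(F_23)| = 27 + 1 = 28.
Hasse bound: |28 − (23+1)| = |4| = 4 ≤ 2√23 ≈ 9.5917 ✓.


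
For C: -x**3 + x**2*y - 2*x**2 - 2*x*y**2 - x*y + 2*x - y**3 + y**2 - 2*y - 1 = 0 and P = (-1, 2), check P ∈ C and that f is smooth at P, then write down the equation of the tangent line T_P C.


Tangent line at P: -11*x - 11 = 0.

Step 1: f(-1, 2) = 0, so P lies on C.
Step 2: partial derivatives
  f_x(x, y) = -3*x**2 + 2*x*y - 4*x - 2*y**2 - y + 2, f_y(x, y) = x**2 - 4*x*y - x - 3*y**2 + 2*y - 2.
  f_x(P) = -11, f_y(P) = 0 (gradient nonzero, so P is smooth).
Step 3: tangent line at P: -11·(x − -1) + 0·(y − 2) = 0.
Expanding: -11*x - 11 = 0.


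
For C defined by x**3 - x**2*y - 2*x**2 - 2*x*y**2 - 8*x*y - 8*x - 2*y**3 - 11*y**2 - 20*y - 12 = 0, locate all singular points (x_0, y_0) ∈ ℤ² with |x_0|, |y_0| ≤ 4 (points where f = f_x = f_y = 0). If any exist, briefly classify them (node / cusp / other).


Singular points: {(0, -2)}; classification: cusp.

Compute partial derivatives:
  f_x = 3*x**2 - 2*x*y - 4*x - 2*y**2 - 8*y - 8.
  f_y = -x**2 - 4*x*y - 8*x - 6*y**2 - 22*y - 20.
Scan x_0 ∈ {−4, ..., 4}. For each x_0, f_y(x_0, y) is a polynomial in y; find its integer roots y ∈ {−4, ..., 4}, then test f_x and f at those candidates.
  x = -4: f_y(-4, y) = -6*y**2 - 6*y - 4; no integer root y with |y| ≤ 4.
  x = -3: f_y(-3, y) = -6*y**2 - 10*y - 5; no integer root y with |y| ≤ 4.
  x = -2: f_y(-2, y) = -6*y**2 - 14*y - 8; vanishes at y ∈ {-1}. (-2, -1): f_x = 14 ≠ 0.
  x = -1: f_y(-1, y) = -6*y**2 - 18*y - 13; no integer root y with |y| ≤ 4.
  x = 0: f_y(0, y) = -6*y**2 - 22*y - 20; vanishes at y ∈ {-2}. (0, -2): f_x = 0, f = 0 — SINGULAR.
  x = 1: f_y(1, y) = -6*y**2 - 26*y - 29; no integer root y with |y| ≤ 4.
  x = 2: f_y(2, y) = -6*y**2 - 30*y - 40; no integer root y with |y| ≤ 4.
  x = 3: f_y(3, y) = -6*y**2 - 34*y - 53; no integer root y with |y| ≤ 4.
  x = 4: f_y(4, y) = -6*y**2 - 38*y - 68; no integer root y with |y| ≤ 4.
Only singular point on the grid: (0, -2).
Classify: substitute x = 0 + u, y = -2 + v and expand: f = u**3 - u**2*v - 2*u*v**2 - 2*v**3 + v**2.
No constant or linear terms (consistent with a singular point). Quadratic part: v**2. Cubic part: u**3 - u**2*v - 2*u*v**2 - 2*v**3.
The quadratic part v**2 is a perfect square, so there is a single (double) tangent line v = 0, i.e. y = -2. Restricting the cubic part to that line (v = 0) leaves u**3 ≠ 0, so f is not divisible by v and the branch is v² ≈ -u**3 to lowest order — this is a cusp.
Classification: cusp.


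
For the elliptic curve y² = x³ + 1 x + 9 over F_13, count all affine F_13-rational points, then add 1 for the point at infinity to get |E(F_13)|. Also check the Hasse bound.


Affine points = {(0, 3), (0, 10), (3, 0), (4, 5), (4, 8), (5, 3), (5, 10), (6, 6), (6, 7), (8, 3), (8, 10), (11, 5), (11, 8)}; affine count = 13; |E(F_13)| = 14.

Discriminant check: Δ ∝ 4a³ + 27b² = 4·1³ + 27·9² = 4·1 + 27·81 ≡ 7 (mod 13). Nonzero ⇒ E is nonsingular.
For each x ∈ F_13, compute rhs = x³ + 1·x + 9 mod 13, then count y ∈ F_13 with y² ≡ rhs.
  x = 0: rhs = 9, matching y values: 3, 10 (2 points).
  x = 1: rhs = 11, matching y values: none (0 points).
  x = 2: rhs = 6, matching y values: none (0 points).
  x = 3: rhs = 0, matching y values: 0 (1 points).
  x = 4: rhs = 12, matching y values: 5, 8 (2 points).
  x = 5: rhs = 9, matching y values: 3, 10 (2 points).
  x = 6: rhs = 10, matching y values: 6, 7 (2 points).
  x = 7: rhs = 8, matching y values: none (0 points).
  x = 8: rhs = 9, matching y values: 3, 10 (2 points).
  x = 9: rhs = 6, matching y values: none (0 points).
  x = 10: rhs = 5, matching y values: none (0 points).
  x = 11: rhs = 12, matching y values: 5, 8 (2 points).
  x = 12: rhs = 7, matching y values: none (0 points).
Total affine count: 13.
Full point count |E(F_13)| = 13 + 1 = 14.
Hasse bound: |14 − (13+1)| = |0| = 0 ≤ 2√13 ≈ 7.2111 ✓.


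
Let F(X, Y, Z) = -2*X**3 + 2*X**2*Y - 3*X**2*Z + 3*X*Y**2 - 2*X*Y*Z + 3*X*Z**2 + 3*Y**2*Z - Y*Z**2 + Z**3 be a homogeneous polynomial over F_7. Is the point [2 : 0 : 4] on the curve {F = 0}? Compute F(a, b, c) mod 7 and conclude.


F(2,0,4) ≡ 5 (mod 7); P is NOT on the curve.

Evaluate F(2, 0, 4) term-by-term (mod 7).
  -2*X**3 ↦ -2·8·1·1 = -16
  2*X**2*Y ↦ 2·4·0·1 = 0
  -3*X**2*Z ↦ -3·4·1·4 = -48
  3*X*Y**2 ↦ 3·2·0·1 = 0
  -2*X*Y*Z ↦ -2·2·0·4 = 0
  3*X*Z**2 ↦ 3·2·1·16 = 96
  3*Y**2*Z ↦ 3·1·0·4 = 0
  -Y*Z**2 ↦ -1·1·0·16 = 0
  Z**3 ↦ 1·1·1·64 = 64
Sum: F(2, 0, 4) = (-16) + (0) + (-48) + (0) + (0) + (96) + (0) + (0) + (64) = 96.
Reducing mod 7: 96 ≡ 5 (mod 7).
Since F(a, b, c) ≡ 5 ≠ 0 (mod 7), P does NOT lie on the curve.


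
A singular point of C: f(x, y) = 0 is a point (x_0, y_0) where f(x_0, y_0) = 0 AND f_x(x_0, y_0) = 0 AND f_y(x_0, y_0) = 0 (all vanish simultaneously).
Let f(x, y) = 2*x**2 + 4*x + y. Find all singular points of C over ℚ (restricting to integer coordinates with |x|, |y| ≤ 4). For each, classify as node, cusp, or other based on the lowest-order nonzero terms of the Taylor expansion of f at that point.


No singular points in the scanned grid; C is smooth there.

Compute partial derivatives:
  f_x = 4*x + 4.
  f_y = 1.
f_y = 1 is a nonzero constant, so f_y never vanishes: no point (x, y) can satisfy f = f_x = f_y = 0. In particular no (x, y) ∈ {−4, ..., 4}² is singular; the curve is smooth.


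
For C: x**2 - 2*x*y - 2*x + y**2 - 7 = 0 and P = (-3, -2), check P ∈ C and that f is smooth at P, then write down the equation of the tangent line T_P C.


Tangent line at P: -4*x + 2*y - 8 = 0.

Step 1: f(-3, -2) = 0, so P lies on C.
Step 2: partial derivatives
  f_x(x, y) = 2*x - 2*y - 2, f_y(x, y) = -2*x + 2*y.
  f_x(P) = -4, f_y(P) = 2 (gradient nonzero, so P is smooth).
Step 3: tangent line at P: -4·(x − -3) + 2·(y − -2) = 0.
Expanding: -4*x + 2*y - 8 = 0.


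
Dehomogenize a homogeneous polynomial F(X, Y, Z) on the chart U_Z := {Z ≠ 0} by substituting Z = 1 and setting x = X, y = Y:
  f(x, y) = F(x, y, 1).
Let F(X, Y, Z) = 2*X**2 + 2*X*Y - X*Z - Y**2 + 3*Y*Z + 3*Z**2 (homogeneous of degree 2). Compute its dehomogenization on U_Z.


f(x, y) = 2*x**2 + 2*x*y - x - y**2 + 3*y + 3

On U_Z we set Z = 1. Each monomial c·X^i·Y^j·Z^k in F becomes c·x^i·y^j·1^k = c·x^i·y^j.
Substituting Z = 1: F(X, Y, 1) = 2*x**2 + 2*x*y - x - y**2 + 3*y + 3.
Note: deg(f) ≤ deg(F) = 2; strict inequality happens when F is divisible by Z (lost terms).


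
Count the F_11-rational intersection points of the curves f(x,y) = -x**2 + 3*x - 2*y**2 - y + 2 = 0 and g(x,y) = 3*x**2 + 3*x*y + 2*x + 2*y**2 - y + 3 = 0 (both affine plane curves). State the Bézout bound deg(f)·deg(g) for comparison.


Common zeros: {(2, 8), (5, 4)}; count = 2; Bézout bound = 4.

deg(f) = 2, deg(g) = 2, so Bézout bound = 4.
Scan x ∈ F_11. For each x, list the y ∈ F_11 with f(x, y) ≡ 0 and those with g(x, y) ≡ 0 (mod 11); the common zeros in that column are the intersection.
  x = 0: f ≡ 0 at y ∈ ∅; g ≡ 0 at y ∈ ∅; common: ∅.
  x = 1: f ≡ 0 at y ∈ {8}; g ≡ 0 at y ∈ ∅; common: ∅.
  x = 2: f ≡ 0 at y ∈ {8}; g ≡ 0 at y ∈ {6, 8}; common: {8}.
  x = 3: f ≡ 0 at y ∈ ∅; g ≡ 0 at y ∈ ∅; common: ∅.
  x = 4: f ≡ 0 at y ∈ ∅; g ≡ 0 at y ∈ {3, 8}; common: ∅.
  x = 5: f ≡ 0 at y ∈ {1, 4}; g ≡ 0 at y ∈ {0, 4}; common: {4}.
  x = 6: f ≡ 0 at y ∈ {7, 9}; g ≡ 0 at y ∈ {2, 6}; common: ∅.
  x = 7: f ≡ 0 at y ∈ ∅; g ≡ 0 at y ∈ {3, 9}; common: ∅.
  x = 8: f ≡ 0 at y ∈ {7, 9}; g ≡ 0 at y ∈ ∅; common: ∅.
  x = 9: f ≡ 0 at y ∈ {1, 4}; g ≡ 0 at y ∈ {0, 9}; common: ∅.
  x = 10: f ≡ 0 at y ∈ ∅; g ≡ 0 at y ∈ ∅; common: ∅.
Collecting: common zeros = {(2, 8), (5, 4)}, so the count is 2.
Comparison with the Bézout bound: 2 ≤ 4 = deg(f)·deg(g), as expected for curves with no common component (the affine F_11-count falls short of the bound because intersections may lie at infinity, over extension fields, or carry multiplicity).


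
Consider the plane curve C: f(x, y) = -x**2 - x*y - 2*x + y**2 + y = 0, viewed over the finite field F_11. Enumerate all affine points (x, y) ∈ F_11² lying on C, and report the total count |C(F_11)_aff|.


Affine F_11-points: {(0, 0), (0, 10), (1, 5), (1, 6), (2, 6), (3, 5), (3, 8), (9, 0), (9, 8), (10, 10)}; count = 10.

For each of the 121 pairs (x, y) ∈ F_11², evaluate f(x, y) mod 11. Record the zeros.
  x = 0: [0↦0, 1↦2, 2↦6, 3↦1, 4↦9, 5↦8, 6↦9, 7↦1, 8↦6, 9↦2, 10↦0]  zeros at y ∈ {0, 10}
  x = 1: [0↦8, 1↦9, 2↦1, 3↦6, 4↦2, 5↦0, 6↦0, 7↦2, 8↦6, 9↦1, 10↦9]  zeros at y ∈ {5, 6}
  x = 2: [0↦3, 1↦3, 2↦5, 3↦9, 4↦4, 5↦1, 6↦0, 7↦1, 8↦4, 9↦9, 10↦5]  zeros at y ∈ {6}
  x = 3: [0↦7, 1↦6, 2↦7, 3↦10, 4↦4, 5↦0, 6↦9, 7↦9, 8↦0, 9↦4, 10↦10]  zeros at y ∈ {5, 8}
  x = 4: [0↦9, 1↦7, 2↦7, 3↦9, 4↦2, 5↦8, 6↦5, 7↦4, 8↦5, 9↦8, 10↦2]  zeros at y ∈ ∅
  x = 5: [0↦9, 1↦6, 2↦5, 3↦6, 4↦9, 5↦3, 6↦10, 7↦8, 8↦8, 9↦10, 10↦3]  zeros at y ∈ ∅
  x = 6: [0↦7, 1↦3, 2↦1, 3↦1, 4↦3, 5↦7, 6↦2, 7↦10, 8↦9, 9↦10, 10↦2]  zeros at y ∈ ∅
  x = 7: [0↦3, 1↦9, 2↦6, 3↦5, 4↦6, 5↦9, 6↦3, 7↦10, 8↦8, 9↦8, 10↦10]  zeros at y ∈ ∅
  x = 8: [0↦8, 1↦2, 2↦9, 3↦7, 4↦7, 5↦9, 6↦2, 7↦8, 8↦5, 9↦4, 10↦5]  zeros at y ∈ ∅
  x = 9: [0↦0, 1↦4, 2↦10, 3↦7, 4↦6, 5↦7, 6↦10, 7↦4, 8↦0, 9↦9, 10↦9]  zeros at y ∈ {0, 8}
  x = 10: [0↦1, 1↦4, 2↦9, 3↦5, 4↦3, 5↦3, 6↦5, 7↦9, 8↦4, 9↦1, 10↦0]  zeros at y ∈ {10}
Collecting zeros: affine points = {(0, 0), (0, 10), (1, 5), (1, 6), (2, 6), (3, 5), (3, 8), (9, 0), (9, 8), (10, 10)}.
Total count |C(F_11)_aff| = 10.


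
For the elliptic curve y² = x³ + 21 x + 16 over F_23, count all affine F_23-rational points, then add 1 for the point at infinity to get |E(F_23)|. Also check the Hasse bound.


Affine points = {(0, 4), (0, 19), (4, 7), (4, 16), (5, 4), (5, 19), (6, 6), (6, 17), (7, 0), (8, 11), (8, 12), (12, 8), (12, 15), (13, 5), (13, 18), (14, 8), (14, 15), (15, 7), (15, 16), (16, 3), (16, 20), (18, 4), (18, 19), (19, 11), (19, 12), (20, 8), (20, 15), (21, 9), (21, 14)}; affine count = 29; |E(F_23)| = 30.

Discriminant check: Δ ∝ 4a³ + 27b² = 4·21³ + 27·16² = 4·9261 + 27·256 ≡ 3 (mod 23). Nonzero ⇒ E is nonsingular.
For each x ∈ F_23, compute rhs = x³ + 21·x + 16 mod 23, then count y ∈ F_23 with y² ≡ rhs.
  x = 0: rhs = 16, matching y values: 4, 19 (2 points).
  x = 1: rhs = 15, matching y values: none (0 points).
  x = 2: rhs = 20, matching y values: none (0 points).
  x = 3: rhs = 14, matching y values: none (0 points).
  x = 4: rhs = 3, matching y values: 7, 16 (2 points).
  x = 5: rhs = 16, matching y values: 4, 19 (2 points).
  x = 6: rhs = 13, matching y values: 6, 17 (2 points).
  x = 7: rhs = 0, matching y values: 0 (1 points).
  x = 8: rhs = 6, matching y values: 11, 12 (2 points).
  x = 9: rhs = 14, matching y values: none (0 points).
  x = 10: rhs = 7, matching y values: none (0 points).
  x = 11: rhs = 14, matching y values: none (0 points).
  x = 12: rhs = 18, matching y values: 8, 15 (2 points).
  x = 13: rhs = 2, matching y values: 5, 18 (2 points).
  x = 14: rhs = 18, matching y values: 8, 15 (2 points).
  x = 15: rhs = 3, matching y values: 7, 16 (2 points).
  x = 16: rhs = 9, matching y values: 3, 20 (2 points).
  x = 17: rhs = 19, matching y values: none (0 points).
  x = 18: rhs = 16, matching y values: 4, 19 (2 points).
  x = 19: rhs = 6, matching y values: 11, 12 (2 points).
  x = 20: rhs = 18, matching y values: 8, 15 (2 points).
  x = 21: rhs = 12, matching y values: 9, 14 (2 points).
  x = 22: rhs = 17, matching y values: none (0 points).
Total affine count: 29.
Full point count |E(F_23)| = 29 + 1 = 30.
Hasse bound: |30 − (23+1)| = |6| = 6 ≤ 2√23 ≈ 9.5917 ✓.


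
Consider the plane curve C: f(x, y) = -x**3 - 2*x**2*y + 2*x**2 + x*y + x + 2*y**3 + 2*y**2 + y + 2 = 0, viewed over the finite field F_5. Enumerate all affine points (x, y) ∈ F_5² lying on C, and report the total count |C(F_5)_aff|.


Affine F_5-points: {(3, 4), (4, 3)}; count = 2.

For each of the 25 pairs (x, y) ∈ F_5², evaluate f(x, y) mod 5. Record the zeros.
  x = 0: [0↦2, 1↦2, 2↦3, 3↦2, 4↦1]  zeros at y ∈ ∅
  x = 1: [0↦4, 1↦3, 2↦3, 3↦1, 4↦4]  zeros at y ∈ ∅
  x = 2: [0↦4, 1↦3, 2↦3, 3↦1, 4↦4]  zeros at y ∈ ∅
  x = 3: [0↦1, 1↦1, 2↦2, 3↦1, 4↦0]  zeros at y ∈ {4}
  x = 4: [0↦4, 1↦1, 2↦4, 3↦0, 4↦1]  zeros at y ∈ {3}
Collecting zeros: affine points = {(3, 4), (4, 3)}.
Total count |C(F_5)_aff| = 2.


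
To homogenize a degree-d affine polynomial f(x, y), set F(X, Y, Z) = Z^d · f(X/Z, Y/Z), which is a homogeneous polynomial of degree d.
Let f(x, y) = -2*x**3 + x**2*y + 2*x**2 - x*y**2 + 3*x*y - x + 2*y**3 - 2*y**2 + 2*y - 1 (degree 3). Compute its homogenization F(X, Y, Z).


F(X, Y, Z) = -2*X**3 + X**2*Y + 2*X**2*Z - X*Y**2 + 3*X*Y*Z - X*Z**2 + 2*Y**3 - 2*Y**2*Z + 2*Y*Z**2 - Z**3

deg(f) = 3.
Substitute x = X/Z, y = Y/Z into f, then multiply by Z^3.
  monomial -2·x^3·y^0 ↦ -2·X^3·Y^0·Z^0.
  monomial 1·x^2·y^1 ↦ 1·X^2·Y^1·Z^0.
  monomial 2·x^2·y^0 ↦ 2·X^2·Y^0·Z^1.
  monomial -1·x^1·y^2 ↦ -1·X^1·Y^2·Z^0.
  monomial 3·x^1·y^1 ↦ 3·X^1·Y^1·Z^1.
  monomial -1·x^1·y^0 ↦ -1·X^1·Y^0·Z^2.
  monomial 2·x^0·y^3 ↦ 2·X^0·Y^3·Z^0.
  monomial -2·x^0·y^2 ↦ -2·X^0·Y^2·Z^1.
  monomial 2·x^0·y^1 ↦ 2·X^0·Y^1·Z^2.
  monomial -1·x^0·y^0 ↦ -1·X^0·Y^0·Z^3.
Collecting: F(X, Y, Z) = -2*X**3 + X**2*Y + 2*X**2*Z - X*Y**2 + 3*X*Y*Z - X*Z**2 + 2*Y**3 - 2*Y**2*Z + 2*Y*Z**2 - Z**3.


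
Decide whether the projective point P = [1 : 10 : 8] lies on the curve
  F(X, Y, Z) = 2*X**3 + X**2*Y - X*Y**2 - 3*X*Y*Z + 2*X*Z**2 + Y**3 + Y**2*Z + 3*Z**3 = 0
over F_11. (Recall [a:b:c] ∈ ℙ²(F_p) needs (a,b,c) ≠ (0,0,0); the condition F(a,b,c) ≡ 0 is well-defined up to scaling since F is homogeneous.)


F(1,10,8) ≡ 1 (mod 11); P is NOT on the curve.

Evaluate F(1, 10, 8) term-by-term (mod 11).
  2*X**3 ↦ 2·1·1·1 = 2
  X**2*Y ↦ 1·1·10·1 = 10
  -X*Y**2 ↦ -1·1·100·1 = -100
  -3*X*Y*Z ↦ -3·1·10·8 = -240
  2*X*Z**2 ↦ 2·1·1·64 = 128
  Y**3 ↦ 1·1·1000·1 = 1000
  Y**2*Z ↦ 1·1·100·8 = 800
  3*Z**3 ↦ 3·1·1·512 = 1536
Sum: F(1, 10, 8) = (2) + (10) + (-100) + (-240) + (128) + (1000) + (800) + (1536) = 3136.
Reducing mod 11: 3136 ≡ 1 (mod 11).
Since F(a, b, c) ≡ 1 ≠ 0 (mod 11), P does NOT lie on the curve.


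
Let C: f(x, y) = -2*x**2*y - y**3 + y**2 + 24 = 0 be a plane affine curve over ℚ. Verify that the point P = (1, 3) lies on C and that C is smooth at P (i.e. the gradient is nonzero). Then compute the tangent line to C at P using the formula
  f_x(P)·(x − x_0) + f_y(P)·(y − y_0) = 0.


Tangent line at P: -12*x - 23*y + 81 = 0.

Step 1: f(1, 3) = 0, so P lies on C.
Step 2: partial derivatives
  f_x(x, y) = -4*x*y, f_y(x, y) = -2*x**2 - 3*y**2 + 2*y.
  f_x(P) = -12, f_y(P) = -23 (gradient nonzero, so P is smooth).
Step 3: tangent line at P: -12·(x − 1) + -23·(y − 3) = 0.
Expanding: -12*x - 23*y + 81 = 0.


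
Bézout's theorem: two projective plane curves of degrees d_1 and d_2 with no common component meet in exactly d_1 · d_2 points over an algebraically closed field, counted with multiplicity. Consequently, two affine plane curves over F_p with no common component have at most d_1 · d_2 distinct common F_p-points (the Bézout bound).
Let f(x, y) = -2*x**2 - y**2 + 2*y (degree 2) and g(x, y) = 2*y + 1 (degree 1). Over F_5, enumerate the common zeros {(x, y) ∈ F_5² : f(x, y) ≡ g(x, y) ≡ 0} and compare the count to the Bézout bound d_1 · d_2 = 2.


Common zeros: {(0, 2)}; count = 1; Bézout bound = 2.

deg(f) = 2, deg(g) = 1, so Bézout bound = 2.
Scan x ∈ F_5. For each x, list the y ∈ F_5 with f(x, y) ≡ 0 and those with g(x, y) ≡ 0 (mod 5); the common zeros in that column are the intersection.
  x = 0: f ≡ 0 at y ∈ {0, 2}; g ≡ 0 at y ∈ {2}; common: {2}.
  x = 1: f ≡ 0 at y ∈ {3, 4}; g ≡ 0 at y ∈ {2}; common: ∅.
  x = 2: f ≡ 0 at y ∈ ∅; g ≡ 0 at y ∈ {2}; common: ∅.
  x = 3: f ≡ 0 at y ∈ ∅; g ≡ 0 at y ∈ {2}; common: ∅.
  x = 4: f ≡ 0 at y ∈ {3, 4}; g ≡ 0 at y ∈ {2}; common: ∅.
Collecting: common zeros = {(0, 2)}, so the count is 1.
Comparison with the Bézout bound: 1 ≤ 2 = deg(f)·deg(g), as expected for curves with no common component (the affine F_5-count falls short of the bound because intersections may lie at infinity, over extension fields, or carry multiplicity).


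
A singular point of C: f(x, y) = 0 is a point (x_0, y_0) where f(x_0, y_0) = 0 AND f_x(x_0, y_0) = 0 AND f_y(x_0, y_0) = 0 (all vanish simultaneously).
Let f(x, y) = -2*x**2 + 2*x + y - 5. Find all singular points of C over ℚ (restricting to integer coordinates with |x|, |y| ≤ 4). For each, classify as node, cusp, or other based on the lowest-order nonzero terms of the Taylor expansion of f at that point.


No singular points in the scanned grid; C is smooth there.

Compute partial derivatives:
  f_x = 2 - 4*x.
  f_y = 1.
f_y = 1 is a nonzero constant, so f_y never vanishes: no point (x, y) can satisfy f = f_x = f_y = 0. In particular no (x, y) ∈ {−4, ..., 4}² is singular; the curve is smooth.


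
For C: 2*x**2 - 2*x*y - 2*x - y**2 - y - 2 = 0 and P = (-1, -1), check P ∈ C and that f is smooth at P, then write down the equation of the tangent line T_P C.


Tangent line at P: -4*x + 3*y - 1 = 0.

Step 1: f(-1, -1) = 0, so P lies on C.
Step 2: partial derivatives
  f_x(x, y) = 4*x - 2*y - 2, f_y(x, y) = -2*x - 2*y - 1.
  f_x(P) = -4, f_y(P) = 3 (gradient nonzero, so P is smooth).
Step 3: tangent line at P: -4·(x − -1) + 3·(y − -1) = 0.
Expanding: -4*x + 3*y - 1 = 0.


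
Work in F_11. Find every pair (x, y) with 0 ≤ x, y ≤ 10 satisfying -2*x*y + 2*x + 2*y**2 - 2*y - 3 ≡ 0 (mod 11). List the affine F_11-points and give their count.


Affine F_11-points: {(4, 7), (4, 9), (5, 3), (6, 2), (6, 5), (7, 0), (7, 8), (8, 10), (9, 4), (9, 6)}; count = 10.

For each of the 121 pairs (x, y) ∈ F_11², evaluate f(x, y) mod 11. Record the zeros.
  x = 0: [0↦8, 1↦8, 2↦1, 3↦9, 4↦10, 5↦4, 6↦2, 7↦4, 8↦10, 9↦9, 10↦1]  zeros at y ∈ ∅
  x = 1: [0↦10, 1↦8, 2↦10, 3↦5, 4↦4, 5↦7, 6↦3, 7↦3, 8↦7, 9↦4, 10↦5]  zeros at y ∈ ∅
  x = 2: [0↦1, 1↦8, 2↦8, 3↦1, 4↦9, 5↦10, 6↦4, 7↦2, 8↦4, 9↦10, 10↦9]  zeros at y ∈ ∅
  x = 3: [0↦3, 1↦8, 2↦6, 3↦8, 4↦3, 5↦2, 6↦5, 7↦1, 8↦1, 9↦5, 10↦2]  zeros at y ∈ ∅
  x = 4: [0↦5, 1↦8, 2↦4, 3↦4, 4↦8, 5↦5, 6↦6, 7↦0, 8↦9, 9↦0, 10↦6]  zeros at y ∈ {7, 9}
  x = 5: [0↦7, 1↦8, 2↦2, 3↦0, 4↦2, 5↦8, 6↦7, 7↦10, 8↦6, 9↦6, 10↦10]  zeros at y ∈ {3}
  x = 6: [0↦9, 1↦8, 2↦0, 3↦7, 4↦7, 5↦0, 6↦8, 7↦9, 8↦3, 9↦1, 10↦3]  zeros at y ∈ {2, 5}
  x = 7: [0↦0, 1↦8, 2↦9, 3↦3, 4↦1, 5↦3, 6↦9, 7↦8, 8↦0, 9↦7, 10↦7]  zeros at y ∈ {0, 8}
  x = 8: [0↦2, 1↦8, 2↦7, 3↦10, 4↦6, 5↦6, 6↦10, 7↦7, 8↦8, 9↦2, 10↦0]  zeros at y ∈ {10}
  x = 9: [0↦4, 1↦8, 2↦5, 3↦6, 4↦0, 5↦9, 6↦0, 7↦6, 8↦5, 9↦8, 10↦4]  zeros at y ∈ {4, 6}
  x = 10: [0↦6, 1↦8, 2↦3, 3↦2, 4↦5, 5↦1, 6↦1, 7↦5, 8↦2, 9↦3, 10↦8]  zeros at y ∈ ∅
Collecting zeros: affine points = {(4, 7), (4, 9), (5, 3), (6, 2), (6, 5), (7, 0), (7, 8), (8, 10), (9, 4), (9, 6)}.
Total count |C(F_11)_aff| = 10.


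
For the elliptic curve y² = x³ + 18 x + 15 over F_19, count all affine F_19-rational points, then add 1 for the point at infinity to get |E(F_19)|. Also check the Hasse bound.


Affine points = {(3, 1), (3, 18), (6, 4), (6, 15), (7, 3), (7, 16), (8, 5), (8, 14), (10, 6), (10, 13), (11, 9), (11, 10), (14, 3), (14, 16), (17, 3), (17, 16)}; affine count = 16; |E(F_19)| = 17.

Discriminant check: Δ ∝ 4a³ + 27b² = 4·18³ + 27·15² = 4·5832 + 27·225 ≡ 10 (mod 19). Nonzero ⇒ E is nonsingular.
For each x ∈ F_19, compute rhs = x³ + 18·x + 15 mod 19, then count y ∈ F_19 with y² ≡ rhs.
  x = 0: rhs = 15, matching y values: none (0 points).
  x = 1: rhs = 15, matching y values: none (0 points).
  x = 2: rhs = 2, matching y values: none (0 points).
  x = 3: rhs = 1, matching y values: 1, 18 (2 points).
  x = 4: rhs = 18, matching y values: none (0 points).
  x = 5: rhs = 2, matching y values: none (0 points).
  x = 6: rhs = 16, matching y values: 4, 15 (2 points).
  x = 7: rhs = 9, matching y values: 3, 16 (2 points).
  x = 8: rhs = 6, matching y values: 5, 14 (2 points).
  x = 9: rhs = 13, matching y values: none (0 points).
  x = 10: rhs = 17, matching y values: 6, 13 (2 points).
  x = 11: rhs = 5, matching y values: 9, 10 (2 points).
  x = 12: rhs = 2, matching y values: none (0 points).
  x = 13: rhs = 14, matching y values: none (0 points).
  x = 14: rhs = 9, matching y values: 3, 16 (2 points).
  x = 15: rhs = 12, matching y values: none (0 points).
  x = 16: rhs = 10, matching y values: none (0 points).
  x = 17: rhs = 9, matching y values: 3, 16 (2 points).
  x = 18: rhs = 15, matching y values: none (0 points).
Total affine count: 16.
Full point count |E(F_19)| = 16 + 1 = 17.
Hasse bound: |17 − (19+1)| = |-3| = 3 ≤ 2√19 ≈ 8.7178 ✓.
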